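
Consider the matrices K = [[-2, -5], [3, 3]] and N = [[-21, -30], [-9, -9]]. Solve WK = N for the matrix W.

K is on the right of W, so right-multiply by K⁻¹: W = NK⁻¹.
det K = 9, so K⁻¹ = [[1/3, 5/9], [-1/3, -2/9]].
W = NK⁻¹ = [[-21, -30], [-9, -9]] · [[1/3, 5/9], [-1/3, -2/9]] = [[3, -5], [0, -3]].

W = [[3, -5], [0, -3]]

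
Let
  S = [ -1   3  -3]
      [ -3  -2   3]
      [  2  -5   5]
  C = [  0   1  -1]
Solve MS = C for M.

M = [[2, 0, 1]]

Right-multiplying both sides by S⁻¹ gives M = CS⁻¹.
det S = 1, so S⁻¹ = [[5, 0, 3], [21, 1, 12], [19, 1, 11]].
M = CS⁻¹ = [[0, 1, -1]] · [[5, 0, 3], [21, 1, 12], [19, 1, 11]] = [[2, 0, 1]].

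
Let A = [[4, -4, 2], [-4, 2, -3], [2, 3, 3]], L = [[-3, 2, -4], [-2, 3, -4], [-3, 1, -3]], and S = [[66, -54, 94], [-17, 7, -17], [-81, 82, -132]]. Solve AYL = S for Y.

Left-multiply by A⁻¹ and right-multiply by L⁻¹: Y = A⁻¹SL⁻¹.
A has determinant 4; A⁻¹ = [[15/4, 9/2, 2], [3/2, 2, 1], [-4, -5, -2]].
det L = -1; the adjugate gives L⁻¹ = [[5, -2, -4], [-6, 3, 4], [-7, 3, 5]].
A⁻¹S = [[9, -7, 12], [-16, 15, -25], [-17, 17, -27]].
Y = (A⁻¹S)L⁻¹ = [[3, -3, -4], [5, 2, -1], [2, 4, 1]].

Y = [[3, -3, -4], [5, 2, -1], [2, 4, 1]]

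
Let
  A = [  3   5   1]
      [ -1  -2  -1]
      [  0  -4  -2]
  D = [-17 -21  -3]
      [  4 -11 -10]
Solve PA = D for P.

Since A sits to the right of P, P = DA⁻¹.
A has determinant -6; A⁻¹ = [[0, -1, 1/2], [1/3, 1, -1/3], [-2/3, -2, 1/6]].
P = DA⁻¹ = [[-17, -21, -3], [4, -11, -10]] · [[0, -1, 1/2], [1/3, 1, -1/3], [-2/3, -2, 1/6]] = [[-5, 2, -2], [3, 5, 4]].

P = [[-5, 2, -2], [3, 5, 4]]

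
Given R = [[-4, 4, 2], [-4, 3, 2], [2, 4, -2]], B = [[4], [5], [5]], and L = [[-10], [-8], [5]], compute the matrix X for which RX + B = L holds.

X = [[3], [-1], [1]]

RX = L − B = [[-14], [-13], [0]].
Left-multiplying both sides by R⁻¹ gives X = R⁻¹(L − B).
det R = -4, so R⁻¹ = [[7/2, -4, -1/2], [1, -1, 0], [11/2, -6, -1]].
X = R⁻¹(L − B) = [[3], [-1], [1]].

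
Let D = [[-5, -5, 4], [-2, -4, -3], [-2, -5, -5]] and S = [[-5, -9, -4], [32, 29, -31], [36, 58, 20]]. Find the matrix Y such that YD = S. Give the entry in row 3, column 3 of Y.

Right-multiplying both sides by D⁻¹ gives Y = SD⁻¹.
det D = 3; the adjugate gives D⁻¹ = [[5/3, -15, 31/3], [-4/3, 11, -23/3], [2/3, -5, 10/3]].
Y = SD⁻¹ = [[-5, -9, -4], [32, 29, -31], [36, 58, 20]] · [[5/3, -15, 31/3], [-4/3, 11, -23/3], [2/3, -5, 10/3]] = [[1, -4, 4], [-6, -6, 5], [-4, -2, -6]].

-6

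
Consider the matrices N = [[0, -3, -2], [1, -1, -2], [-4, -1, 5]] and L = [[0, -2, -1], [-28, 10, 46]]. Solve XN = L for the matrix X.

Since N sits to the right of X, X = LN⁻¹.
det N = 1; the adjugate gives N⁻¹ = [[-7, 17, 4], [3, -8, -2], [-5, 12, 3]].
X = LN⁻¹ = [[0, -2, -1], [-28, 10, 46]] · [[-7, 17, 4], [3, -8, -2], [-5, 12, 3]] = [[-1, 4, 1], [-4, -4, 6]].

X = [[-1, 4, 1], [-4, -4, 6]]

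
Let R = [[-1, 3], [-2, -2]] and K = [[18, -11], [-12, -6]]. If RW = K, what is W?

Left-multiplying both sides by R⁻¹ gives W = R⁻¹K.
det R = 8, so R⁻¹ = [[-1/4, -3/8], [1/4, -1/8]].
W = R⁻¹K = [[-1/4, -3/8], [1/4, -1/8]] · [[18, -11], [-12, -6]] = [[0, 5], [6, -2]].

W = [[0, 5], [6, -2]]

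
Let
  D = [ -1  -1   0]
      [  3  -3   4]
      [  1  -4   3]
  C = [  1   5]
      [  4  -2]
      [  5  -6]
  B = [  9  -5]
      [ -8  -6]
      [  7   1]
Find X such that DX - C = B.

X = [[-5, 2], [-5, -2], [-1, -5]]

DX = B + C = [[10, 0], [-4, -8], [12, -5]].
Left-multiplying both sides by D⁻¹ gives X = D⁻¹(B + C).
D has determinant -2; D⁻¹ = [[-7/2, -3/2, 2], [5/2, 3/2, -2], [9/2, 5/2, -3]].
X = D⁻¹(B + C) = [[-5, 2], [-5, -2], [-1, -5]].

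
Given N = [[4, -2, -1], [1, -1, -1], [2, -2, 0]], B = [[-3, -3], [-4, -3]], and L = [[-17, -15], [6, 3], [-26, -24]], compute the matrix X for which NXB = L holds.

Left-multiply by N⁻¹ and right-multiply by B⁻¹: X = N⁻¹LB⁻¹.
N has determinant -4; N⁻¹ = [[1/2, -1/2, -1/4], [1/2, -1/2, -3/4], [0, -1, 1/2]].
det B = -3, so B⁻¹ = [[1, -1], [-4/3, 1]].
N⁻¹L = [[-5, -3], [8, 9], [-19, -15]].
X = (N⁻¹L)B⁻¹ = [[-1, 2], [-4, 1], [1, 4]].

X = [[-1, 2], [-4, 1], [1, 4]]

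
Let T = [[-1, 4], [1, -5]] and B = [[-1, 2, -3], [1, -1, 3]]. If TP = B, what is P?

Left-multiplying both sides by T⁻¹ gives P = T⁻¹B.
det T = 1, so T⁻¹ = [[-5, -4], [-1, -1]].
P = T⁻¹B = [[-5, -4], [-1, -1]] · [[-1, 2, -3], [1, -1, 3]] = [[1, -6, 3], [0, -1, 0]].

P = [[1, -6, 3], [0, -1, 0]]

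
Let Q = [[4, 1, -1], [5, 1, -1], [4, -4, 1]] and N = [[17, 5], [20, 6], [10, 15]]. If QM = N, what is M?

M = [[3, 1], [-1, -4], [-6, -5]]

Left-multiplying both sides by Q⁻¹ gives M = Q⁻¹N.
det Q = 3; the adjugate gives Q⁻¹ = [[-1, 1, 0], [-3, 8/3, -1/3], [-8, 20/3, -1/3]].
M = Q⁻¹N = [[-1, 1, 0], [-3, 8/3, -1/3], [-8, 20/3, -1/3]] · [[17, 5], [20, 6], [10, 15]] = [[3, 1], [-1, -4], [-6, -5]].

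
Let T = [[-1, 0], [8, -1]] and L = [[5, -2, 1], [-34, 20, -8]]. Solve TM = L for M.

Left-multiplying both sides by T⁻¹ gives M = T⁻¹L.
det T = 1; the adjugate gives T⁻¹ = [[-1, 0], [-8, -1]].
M = T⁻¹L = [[-1, 0], [-8, -1]] · [[5, -2, 1], [-34, 20, -8]] = [[-5, 2, -1], [-6, -4, 0]].

M = [[-5, 2, -1], [-6, -4, 0]]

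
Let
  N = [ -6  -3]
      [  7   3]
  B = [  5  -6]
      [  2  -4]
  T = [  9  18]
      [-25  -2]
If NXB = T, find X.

X = [[-4, 2], [5, 2]]

X = N⁻¹TB⁻¹ (apply N⁻¹ on the left and B⁻¹ on the right).
det N = 3, so N⁻¹ = [[1, 1], [-7/3, -2]].
det B = -8; the adjugate gives B⁻¹ = [[1/2, -3/4], [1/4, -5/8]].
N⁻¹T = [[-16, 16], [29, -38]].
X = (N⁻¹T)B⁻¹ = [[-4, 2], [5, 2]].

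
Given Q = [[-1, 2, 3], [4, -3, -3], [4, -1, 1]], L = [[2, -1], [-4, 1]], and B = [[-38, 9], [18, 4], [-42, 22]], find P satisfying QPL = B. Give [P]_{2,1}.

P = Q⁻¹BL⁻¹ (apply Q⁻¹ on the left and L⁻¹ on the right).
det Q = -2; the adjugate gives Q⁻¹ = [[3, 5/2, -3/2], [8, 13/2, -9/2], [-4, -7/2, 5/2]].
L has determinant -2; L⁻¹ = [[-1/2, -1/2], [-2, -1]].
Q⁻¹B = [[-6, 4], [2, -1], [-16, 5]].
P = (Q⁻¹B)L⁻¹ = [[-5, -1], [1, 0], [-2, 3]].

1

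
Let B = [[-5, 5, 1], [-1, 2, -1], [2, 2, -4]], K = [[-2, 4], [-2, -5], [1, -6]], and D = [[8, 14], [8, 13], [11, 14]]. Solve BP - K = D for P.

P = [[-2, -2], [0, 2], [-4, -2]]

BP = D + K = [[6, 18], [6, 8], [12, 8]].
B is on the left of P, so left-multiply by B⁻¹: P = B⁻¹(D + K).
det B = -6, so B⁻¹ = [[1, -11/3, 7/6], [1, -3, 1], [1, -10/3, 5/6]].
P = B⁻¹(D + K) = [[-2, -2], [0, 2], [-4, -2]].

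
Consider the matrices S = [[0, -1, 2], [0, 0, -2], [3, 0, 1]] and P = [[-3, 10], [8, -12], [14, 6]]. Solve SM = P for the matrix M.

M = [[6, 0], [-5, 2], [-4, 6]]

Since S multiplies M on the left, M = S⁻¹P.
det S = 6, so S⁻¹ = [[0, 1/6, 1/3], [-1, -1, 0], [0, -1/2, 0]].
M = S⁻¹P = [[0, 1/6, 1/3], [-1, -1, 0], [0, -1/2, 0]] · [[-3, 10], [8, -12], [14, 6]] = [[6, 0], [-5, 2], [-4, 6]].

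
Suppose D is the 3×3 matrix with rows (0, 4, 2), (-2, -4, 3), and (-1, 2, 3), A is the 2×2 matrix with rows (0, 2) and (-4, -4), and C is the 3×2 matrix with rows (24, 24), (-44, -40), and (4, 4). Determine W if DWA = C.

W = D⁻¹CA⁻¹ (apply D⁻¹ on the left and A⁻¹ on the right).
det D = -4; the adjugate gives D⁻¹ = [[9/2, 2, -5], [-3/4, -1/2, 1], [2, 1, -2]].
A has determinant 8; A⁻¹ = [[-1/2, -1/4], [1/2, 0]].
D⁻¹C = [[0, 8], [8, 6], [-4, 0]].
W = (D⁻¹C)A⁻¹ = [[4, 0], [-1, -2], [2, 1]].

W = [[4, 0], [-1, -2], [2, 1]]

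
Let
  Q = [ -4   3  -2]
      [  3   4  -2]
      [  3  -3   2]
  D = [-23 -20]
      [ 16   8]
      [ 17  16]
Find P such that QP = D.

P = [[6, 4], [-3, 0], [-5, 2]]

Left-multiplying both sides by Q⁻¹ gives P = Q⁻¹D.
Q has determinant -2; Q⁻¹ = [[-1, 0, -1], [6, 1, 7], [21/2, 3/2, 25/2]].
P = Q⁻¹D = [[-1, 0, -1], [6, 1, 7], [21/2, 3/2, 25/2]] · [[-23, -20], [16, 8], [17, 16]] = [[6, 4], [-3, 0], [-5, 2]].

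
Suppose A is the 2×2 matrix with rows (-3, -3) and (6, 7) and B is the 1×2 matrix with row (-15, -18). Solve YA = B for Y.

Y = [[-1, -3]]

Right-multiplying both sides by A⁻¹ gives Y = BA⁻¹.
det A = -3; the adjugate gives A⁻¹ = [[-7/3, -1], [2, 1]].
Y = BA⁻¹ = [[-15, -18]] · [[-7/3, -1], [2, 1]] = [[-1, -3]].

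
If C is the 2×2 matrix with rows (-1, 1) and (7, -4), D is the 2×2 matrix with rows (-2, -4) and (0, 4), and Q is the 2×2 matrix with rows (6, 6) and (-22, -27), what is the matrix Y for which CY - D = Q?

Y = [[-2, -5], [2, -3]]

CY = Q + D = [[4, 2], [-22, -23]].
Since C multiplies Y on the left, Y = C⁻¹(Q + D).
det C = -3; the adjugate gives C⁻¹ = [[4/3, 1/3], [7/3, 1/3]].
Y = C⁻¹(Q + D) = [[-2, -5], [2, -3]].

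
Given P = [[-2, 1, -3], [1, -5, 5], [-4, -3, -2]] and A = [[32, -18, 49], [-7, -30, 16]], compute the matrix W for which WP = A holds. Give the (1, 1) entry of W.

Since P sits to the right of W, W = AP⁻¹.
P has determinant 1; P⁻¹ = [[25, 11, -10], [-18, -8, 7], [-23, -10, 9]].
W = AP⁻¹ = [[32, -18, 49], [-7, -30, 16]] · [[25, 11, -10], [-18, -8, 7], [-23, -10, 9]] = [[-3, 6, -5], [-3, 3, 4]].

-3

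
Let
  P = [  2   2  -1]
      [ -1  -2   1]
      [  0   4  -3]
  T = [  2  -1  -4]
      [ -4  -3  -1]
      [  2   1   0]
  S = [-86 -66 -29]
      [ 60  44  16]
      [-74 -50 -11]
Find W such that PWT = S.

W = P⁻¹ST⁻¹ (apply P⁻¹ on the left and T⁻¹ on the right).
P has determinant 2; P⁻¹ = [[1, 1, 0], [-3/2, -3, -1/2], [-2, -4, -1]].
T has determinant -4; T⁻¹ = [[-1/4, 1, 11/4], [1/2, -2, -9/2], [-1/2, 1, 5/2]].
P⁻¹S = [[-26, -22, -13], [-14, -8, 1], [6, 6, 5]].
W = (P⁻¹S)T⁻¹ = [[2, 5, -5], [-1, 3, 0], [-1, -1, 2]].

W = [[2, 5, -5], [-1, 3, 0], [-1, -1, 2]]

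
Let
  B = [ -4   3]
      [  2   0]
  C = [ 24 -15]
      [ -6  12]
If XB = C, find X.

B is on the right of X, so right-multiply by B⁻¹: X = CB⁻¹.
det B = -6; the adjugate gives B⁻¹ = [[0, 1/2], [1/3, 2/3]].
X = CB⁻¹ = [[24, -15], [-6, 12]] · [[0, 1/2], [1/3, 2/3]] = [[-5, 2], [4, 5]].

X = [[-5, 2], [4, 5]]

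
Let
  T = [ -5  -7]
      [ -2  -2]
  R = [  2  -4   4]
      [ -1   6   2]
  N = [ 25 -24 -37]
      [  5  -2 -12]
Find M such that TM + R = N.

TM = N − R = [[23, -20, -41], [6, -8, -14]].
T is on the left of M, so left-multiply by T⁻¹: M = T⁻¹(N − R).
det T = -4, so T⁻¹ = [[1/2, -7/4], [-1/2, 5/4]].
M = T⁻¹(N − R) = [[1, 4, 4], [-4, 0, 3]].

M = [[1, 4, 4], [-4, 0, 3]]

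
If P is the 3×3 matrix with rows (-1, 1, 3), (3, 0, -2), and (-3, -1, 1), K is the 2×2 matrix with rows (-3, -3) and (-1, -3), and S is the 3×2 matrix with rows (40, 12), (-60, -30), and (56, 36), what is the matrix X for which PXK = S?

X = [[5, -3], [2, 2], [-5, 3]]

Left-multiply by P⁻¹ and right-multiply by K⁻¹: X = P⁻¹SK⁻¹.
P has determinant -4; P⁻¹ = [[1/2, 1, 1/2], [-3/4, -2, -7/4], [3/4, 1, 3/4]].
det K = 6; the adjugate gives K⁻¹ = [[-1/2, 1/2], [1/6, -1/2]].
P⁻¹S = [[-12, -6], [-8, -12], [12, 6]].
X = (P⁻¹S)K⁻¹ = [[5, -3], [2, 2], [-5, 3]].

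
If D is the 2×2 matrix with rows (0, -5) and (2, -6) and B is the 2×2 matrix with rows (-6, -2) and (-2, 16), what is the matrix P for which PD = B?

P = [[4, -3], [-2, -1]]

Right-multiplying both sides by D⁻¹ gives P = BD⁻¹.
det D = 10; the adjugate gives D⁻¹ = [[-3/5, 1/2], [-1/5, 0]].
P = BD⁻¹ = [[-6, -2], [-2, 16]] · [[-3/5, 1/2], [-1/5, 0]] = [[4, -3], [-2, -1]].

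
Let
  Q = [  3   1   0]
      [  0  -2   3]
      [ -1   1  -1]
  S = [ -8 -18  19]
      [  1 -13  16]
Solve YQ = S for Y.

Y = [[-4, 5, -4], [-1, 4, -4]]

Right-multiplying both sides by Q⁻¹ gives Y = SQ⁻¹.
det Q = -6, so Q⁻¹ = [[1/6, -1/6, -1/2], [1/2, 1/2, 3/2], [1/3, 2/3, 1]].
Y = SQ⁻¹ = [[-8, -18, 19], [1, -13, 16]] · [[1/6, -1/6, -1/2], [1/2, 1/2, 3/2], [1/3, 2/3, 1]] = [[-4, 5, -4], [-1, 4, -4]].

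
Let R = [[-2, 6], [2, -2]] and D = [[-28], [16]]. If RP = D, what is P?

R is on the left of P, so left-multiply by R⁻¹: P = R⁻¹D.
R has determinant -8; R⁻¹ = [[1/4, 3/4], [1/4, 1/4]].
P = R⁻¹D = [[1/4, 3/4], [1/4, 1/4]] · [[-28], [16]] = [[5], [-3]].

P = [[5], [-3]]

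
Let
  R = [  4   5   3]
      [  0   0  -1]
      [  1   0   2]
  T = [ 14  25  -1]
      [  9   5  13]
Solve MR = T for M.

R is on the right of M, so right-multiply by R⁻¹: M = TR⁻¹.
det R = -5, so R⁻¹ = [[0, 2, 1], [1/5, -1, -4/5], [0, -1, 0]].
M = TR⁻¹ = [[14, 25, -1], [9, 5, 13]] · [[0, 2, 1], [1/5, -1, -4/5], [0, -1, 0]] = [[5, 4, -6], [1, 0, 5]].

M = [[5, 4, -6], [1, 0, 5]]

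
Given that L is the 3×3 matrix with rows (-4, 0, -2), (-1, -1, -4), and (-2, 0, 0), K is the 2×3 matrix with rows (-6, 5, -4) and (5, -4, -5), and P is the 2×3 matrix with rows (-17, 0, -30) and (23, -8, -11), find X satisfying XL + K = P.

X = [[3, 5, -3], [-5, 4, -1]]

XL = P − K = [[-11, -5, -26], [18, -4, -6]].
Right-multiplying both sides by L⁻¹ gives X = (P − K)L⁻¹.
det L = 4; the adjugate gives L⁻¹ = [[0, 0, -1/2], [2, -1, -7/2], [-1/2, 0, 1]].
X = (P − K)L⁻¹ = [[3, 5, -3], [-5, 4, -1]].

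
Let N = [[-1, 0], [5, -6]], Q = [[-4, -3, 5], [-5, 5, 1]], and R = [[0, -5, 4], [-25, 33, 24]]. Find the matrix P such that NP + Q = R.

NP = R − Q = [[4, -2, -1], [-20, 28, 23]].
N is on the left of P, so left-multiply by N⁻¹: P = N⁻¹(R − Q).
det N = 6, so N⁻¹ = [[-1, 0], [-5/6, -1/6]].
P = N⁻¹(R − Q) = [[-4, 2, 1], [0, -3, -3]].

P = [[-4, 2, 1], [0, -3, -3]]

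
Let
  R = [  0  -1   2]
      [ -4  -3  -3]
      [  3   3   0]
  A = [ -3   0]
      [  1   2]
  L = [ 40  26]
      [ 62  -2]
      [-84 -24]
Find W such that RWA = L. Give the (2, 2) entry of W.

Left-multiply by R⁻¹ and right-multiply by A⁻¹: W = R⁻¹LA⁻¹.
det R = 3, so R⁻¹ = [[3, 2, 3], [-3, -2, -8/3], [-1, -1, -4/3]].
det A = -6; the adjugate gives A⁻¹ = [[-1/3, 0], [1/6, 1/2]].
R⁻¹L = [[-8, 2], [-20, -10], [10, 8]].
W = (R⁻¹L)A⁻¹ = [[3, 1], [5, -5], [-2, 4]].

-5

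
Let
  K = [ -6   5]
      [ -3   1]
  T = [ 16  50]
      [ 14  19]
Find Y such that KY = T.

Left-multiplying both sides by K⁻¹ gives Y = K⁻¹T.
det K = 9; the adjugate gives K⁻¹ = [[1/9, -5/9], [1/3, -2/3]].
Y = K⁻¹T = [[1/9, -5/9], [1/3, -2/3]] · [[16, 50], [14, 19]] = [[-6, -5], [-4, 4]].

Y = [[-6, -5], [-4, 4]]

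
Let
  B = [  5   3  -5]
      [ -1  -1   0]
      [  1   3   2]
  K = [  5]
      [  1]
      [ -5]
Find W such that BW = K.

W = [[-1], [0], [-2]]

Since B multiplies W on the left, W = B⁻¹K.
det B = 6; the adjugate gives B⁻¹ = [[-1/3, -7/2, -5/6], [1/3, 5/2, 5/6], [-1/3, -2, -1/3]].
W = B⁻¹K = [[-1/3, -7/2, -5/6], [1/3, 5/2, 5/6], [-1/3, -2, -1/3]] · [[5], [1], [-5]] = [[-1], [0], [-2]].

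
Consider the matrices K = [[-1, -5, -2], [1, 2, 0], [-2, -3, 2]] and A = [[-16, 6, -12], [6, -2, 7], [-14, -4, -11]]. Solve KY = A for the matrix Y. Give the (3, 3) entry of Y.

1

K is on the left of Y, so left-multiply by K⁻¹: Y = K⁻¹A.
K has determinant 4; K⁻¹ = [[1, 4, 1], [-1/2, -3/2, -1/2], [1/4, 7/4, 3/4]].
Y = K⁻¹A = [[1, 4, 1], [-1/2, -3/2, -1/2], [1/4, 7/4, 3/4]] · [[-16, 6, -12], [6, -2, 7], [-14, -4, -11]] = [[-6, -6, 5], [6, 2, 1], [-4, -5, 1]].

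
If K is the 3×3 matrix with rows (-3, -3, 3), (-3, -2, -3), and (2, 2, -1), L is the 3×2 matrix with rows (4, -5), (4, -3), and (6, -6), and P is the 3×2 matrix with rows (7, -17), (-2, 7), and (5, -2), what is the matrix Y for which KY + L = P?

KY = P − L = [[3, -12], [-6, 10], [-1, 4]].
K is on the left of Y, so left-multiply by K⁻¹: Y = K⁻¹(P − L).
det K = -3; the adjugate gives K⁻¹ = [[-8/3, -1, -5], [3, 1, 6], [2/3, 0, 1]].
Y = K⁻¹(P − L) = [[3, 2], [-3, -2], [1, -4]].

Y = [[3, 2], [-3, -2], [1, -4]]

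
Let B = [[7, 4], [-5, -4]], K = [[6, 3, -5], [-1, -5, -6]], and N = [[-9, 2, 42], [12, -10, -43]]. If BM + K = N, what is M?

BM = N − K = [[-15, -1, 47], [13, -5, -37]].
Left-multiplying both sides by B⁻¹ gives M = B⁻¹(N − K).
det B = -8, so B⁻¹ = [[1/2, 1/2], [-5/8, -7/8]].
M = B⁻¹(N − K) = [[-1, -3, 5], [-2, 5, 3]].

M = [[-1, -3, 5], [-2, 5, 3]]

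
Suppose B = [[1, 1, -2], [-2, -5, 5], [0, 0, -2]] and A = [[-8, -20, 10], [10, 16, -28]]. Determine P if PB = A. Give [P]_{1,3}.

B is on the right of P, so right-multiply by B⁻¹: P = AB⁻¹.
B has determinant 6; B⁻¹ = [[5/3, 1/3, -5/6], [-2/3, -1/3, -1/6], [0, 0, -1/2]].
P = AB⁻¹ = [[-8, -20, 10], [10, 16, -28]] · [[5/3, 1/3, -5/6], [-2/3, -1/3, -1/6], [0, 0, -1/2]] = [[0, 4, 5], [6, -2, 3]].

5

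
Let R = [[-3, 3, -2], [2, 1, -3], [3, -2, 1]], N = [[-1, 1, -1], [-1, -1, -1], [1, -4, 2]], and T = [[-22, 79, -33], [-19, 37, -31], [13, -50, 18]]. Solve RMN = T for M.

M = [[-4, 2, -2], [3, -4, -5], [-1, -3, 1]]

M = R⁻¹TN⁻¹ (apply R⁻¹ on the left and N⁻¹ on the right).
det R = -4, so R⁻¹ = [[5/4, -1/4, 7/4], [11/4, -3/4, 13/4], [7/4, -3/4, 9/4]].
N has determinant 2; N⁻¹ = [[-3, 1, -1], [1/2, -1/2, 0], [5/2, -3/2, 1]].
R⁻¹T = [[0, 2, -2], [-4, 27, -9], [5, -2, 6]].
M = (R⁻¹T)N⁻¹ = [[-4, 2, -2], [3, -4, -5], [-1, -3, 1]].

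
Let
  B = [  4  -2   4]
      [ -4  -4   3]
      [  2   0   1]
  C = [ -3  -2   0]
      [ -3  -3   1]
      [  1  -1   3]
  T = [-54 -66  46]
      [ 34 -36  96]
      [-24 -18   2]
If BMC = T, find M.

M = [[4, -1, -2], [-2, 1, -2], [-2, 4, 4]]

Isolating M: multiply by B⁻¹ from the left and C⁻¹ from the right, so M = B⁻¹TC⁻¹.
B has determinant -4; B⁻¹ = [[1, -1/2, -5/2], [-5/2, 1, 7], [-2, 1, 6]].
det C = 4; the adjugate gives C⁻¹ = [[-2, 3/2, -1/2], [5/2, -9/4, 3/4], [3/2, -5/4, 3/4]].
B⁻¹T = [[-11, -3, -7], [1, 3, -5], [-2, -12, 16]].
M = (B⁻¹T)C⁻¹ = [[4, -1, -2], [-2, 1, -2], [-2, 4, 4]].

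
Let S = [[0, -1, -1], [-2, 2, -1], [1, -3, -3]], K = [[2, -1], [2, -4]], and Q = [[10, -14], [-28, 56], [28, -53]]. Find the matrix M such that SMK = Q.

M = [[-5, 4], [-4, -3], [2, 0]]

Isolating M: multiply by S⁻¹ from the left and K⁻¹ from the right, so M = S⁻¹QK⁻¹.
S has determinant 3; S⁻¹ = [[-3, 0, 1], [-7/3, 1/3, 2/3], [4/3, -1/3, -2/3]].
K has determinant -6; K⁻¹ = [[2/3, -1/6], [1/3, -1/3]].
S⁻¹Q = [[-2, -11], [-14, 16], [4, -2]].
M = (S⁻¹Q)K⁻¹ = [[-5, 4], [-4, -3], [2, 0]].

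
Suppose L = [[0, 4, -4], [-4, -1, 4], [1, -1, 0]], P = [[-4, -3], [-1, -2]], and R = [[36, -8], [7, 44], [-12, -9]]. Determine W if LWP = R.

W = [[1, 3], [-2, 3], [2, -4]]

W = L⁻¹RP⁻¹ (apply L⁻¹ on the left and P⁻¹ on the right).
det L = -4; the adjugate gives L⁻¹ = [[-1, -1, -3], [-1, -1, -4], [-5/4, -1, -4]].
P has determinant 5; P⁻¹ = [[-2/5, 3/5], [1/5, -4/5]].
L⁻¹R = [[-7, -9], [5, 0], [-4, 2]].
W = (L⁻¹R)P⁻¹ = [[1, 3], [-2, 3], [2, -4]].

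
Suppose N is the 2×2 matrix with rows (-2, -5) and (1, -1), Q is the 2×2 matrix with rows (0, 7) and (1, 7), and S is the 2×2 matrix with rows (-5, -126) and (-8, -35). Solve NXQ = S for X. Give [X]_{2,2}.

3

Isolating X: multiply by N⁻¹ from the left and Q⁻¹ from the right, so X = N⁻¹SQ⁻¹.
det N = 7; the adjugate gives N⁻¹ = [[-1/7, 5/7], [-1/7, -2/7]].
det Q = -7, so Q⁻¹ = [[-1, 1], [1/7, 0]].
N⁻¹S = [[-5, -7], [3, 28]].
X = (N⁻¹S)Q⁻¹ = [[4, -5], [1, 3]].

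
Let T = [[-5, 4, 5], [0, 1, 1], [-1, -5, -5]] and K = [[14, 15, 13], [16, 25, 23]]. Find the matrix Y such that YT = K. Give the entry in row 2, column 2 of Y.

3

Since T sits to the right of Y, Y = KT⁻¹.
det T = 1, so T⁻¹ = [[0, -5, -1], [-1, 30, 5], [1, -29, -5]].
Y = KT⁻¹ = [[14, 15, 13], [16, 25, 23]] · [[0, -5, -1], [-1, 30, 5], [1, -29, -5]] = [[-2, 3, -4], [-2, 3, -6]].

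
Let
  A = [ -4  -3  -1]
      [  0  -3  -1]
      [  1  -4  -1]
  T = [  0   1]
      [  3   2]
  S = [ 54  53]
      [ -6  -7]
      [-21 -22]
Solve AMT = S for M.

M = [[-5, -5], [0, 0], [3, 2]]

Isolating M: multiply by A⁻¹ from the left and T⁻¹ from the right, so M = A⁻¹ST⁻¹.
det A = 4, so A⁻¹ = [[-1/4, 1/4, 0], [-1/4, 5/4, -1], [3/4, -19/4, 3]].
T has determinant -3; T⁻¹ = [[-2/3, 1/3], [1, 0]].
A⁻¹S = [[-15, -15], [0, 0], [6, 7]].
M = (A⁻¹S)T⁻¹ = [[-5, -5], [0, 0], [3, 2]].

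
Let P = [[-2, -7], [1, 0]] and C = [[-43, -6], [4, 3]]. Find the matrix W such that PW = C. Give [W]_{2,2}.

0

P is on the left of W, so left-multiply by P⁻¹: W = P⁻¹C.
det P = 7; the adjugate gives P⁻¹ = [[0, 1], [-1/7, -2/7]].
W = P⁻¹C = [[0, 1], [-1/7, -2/7]] · [[-43, -6], [4, 3]] = [[4, 3], [5, 0]].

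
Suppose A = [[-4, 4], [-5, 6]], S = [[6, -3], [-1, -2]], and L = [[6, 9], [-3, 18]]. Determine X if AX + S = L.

X = [[-2, 2], [-2, 5]]

AX = L − S = [[0, 12], [-2, 20]].
Since A multiplies X on the left, X = A⁻¹(L − S).
det A = -4, so A⁻¹ = [[-3/2, 1], [-5/4, 1]].
X = A⁻¹(L − S) = [[-2, 2], [-2, 5]].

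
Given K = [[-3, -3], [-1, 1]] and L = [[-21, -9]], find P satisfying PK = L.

P = [[5, 6]]

Right-multiplying both sides by K⁻¹ gives P = LK⁻¹.
det K = -6; the adjugate gives K⁻¹ = [[-1/6, -1/2], [-1/6, 1/2]].
P = LK⁻¹ = [[-21, -9]] · [[-1/6, -1/2], [-1/6, 1/2]] = [[5, 6]].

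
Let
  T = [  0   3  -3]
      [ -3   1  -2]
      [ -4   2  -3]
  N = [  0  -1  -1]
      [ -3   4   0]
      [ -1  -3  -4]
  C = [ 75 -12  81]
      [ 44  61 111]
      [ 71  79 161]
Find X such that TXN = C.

X = [[3, -1, 5], [0, -3, -3], [-1, 3, 4]]

X = T⁻¹CN⁻¹ (apply T⁻¹ on the left and N⁻¹ on the right).
T has determinant 3; T⁻¹ = [[1/3, 1, -1], [-1/3, -4, 3], [-2/3, -4, 3]].
det N = -1; the adjugate gives N⁻¹ = [[16, 1, -4], [12, 1, -3], [-13, -1, 3]].
T⁻¹C = [[-2, -22, -23], [12, -3, 12], [-13, 1, -15]].
X = (T⁻¹C)N⁻¹ = [[3, -1, 5], [0, -3, -3], [-1, 3, 4]].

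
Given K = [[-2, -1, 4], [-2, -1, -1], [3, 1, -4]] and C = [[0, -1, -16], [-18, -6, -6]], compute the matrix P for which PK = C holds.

P = [[-1, 4, 2], [-6, 6, -6]]

Since K sits to the right of P, P = CK⁻¹.
det K = 5, so K⁻¹ = [[1, 0, 1], [-11/5, -4/5, -2], [1/5, -1/5, 0]].
P = CK⁻¹ = [[0, -1, -16], [-18, -6, -6]] · [[1, 0, 1], [-11/5, -4/5, -2], [1/5, -1/5, 0]] = [[-1, 4, 2], [-6, 6, -6]].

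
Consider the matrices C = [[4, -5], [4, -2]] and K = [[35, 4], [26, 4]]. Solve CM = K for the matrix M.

Since C multiplies M on the left, M = C⁻¹K.
det C = 12, so C⁻¹ = [[-1/6, 5/12], [-1/3, 1/3]].
M = C⁻¹K = [[-1/6, 5/12], [-1/3, 1/3]] · [[35, 4], [26, 4]] = [[5, 1], [-3, 0]].

M = [[5, 1], [-3, 0]]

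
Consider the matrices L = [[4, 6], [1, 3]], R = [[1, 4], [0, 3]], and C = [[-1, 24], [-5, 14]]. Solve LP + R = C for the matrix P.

P = [[4, -1], [-3, 4]]

LP = C − R = [[-2, 20], [-5, 11]].
Since L multiplies P on the left, P = L⁻¹(C − R).
det L = 6, so L⁻¹ = [[1/2, -1], [-1/6, 2/3]].
P = L⁻¹(C − R) = [[4, -1], [-3, 4]].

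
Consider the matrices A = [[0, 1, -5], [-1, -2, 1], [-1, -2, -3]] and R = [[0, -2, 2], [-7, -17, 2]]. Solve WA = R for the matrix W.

Since A sits to the right of W, W = RA⁻¹.
det A = -4, so A⁻¹ = [[-2, -13/4, 9/4], [1, 5/4, -5/4], [0, 1/4, -1/4]].
W = RA⁻¹ = [[0, -2, 2], [-7, -17, 2]] · [[-2, -13/4, 9/4], [1, 5/4, -5/4], [0, 1/4, -1/4]] = [[-2, -2, 2], [-3, 2, 5]].

W = [[-2, -2, 2], [-3, 2, 5]]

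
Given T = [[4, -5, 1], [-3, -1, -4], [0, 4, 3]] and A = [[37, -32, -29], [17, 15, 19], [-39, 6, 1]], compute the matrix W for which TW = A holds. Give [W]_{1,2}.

Since T multiplies W on the left, W = T⁻¹A.
det T = -5, so T⁻¹ = [[-13/5, -19/5, -21/5], [-9/5, -12/5, -13/5], [12/5, 16/5, 19/5]].
W = T⁻¹A = [[-13/5, -19/5, -21/5], [-9/5, -12/5, -13/5], [12/5, 16/5, 19/5]] · [[37, -32, -29], [17, 15, 19], [-39, 6, 1]] = [[3, 1, -1], [-6, 6, 4], [-5, -6, -5]].

1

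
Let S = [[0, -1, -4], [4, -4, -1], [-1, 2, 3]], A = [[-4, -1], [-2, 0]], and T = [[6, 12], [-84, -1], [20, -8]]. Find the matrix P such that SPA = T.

P = [[1, 4], [0, -5], [3, -4]]

Left-multiply by S⁻¹ and right-multiply by A⁻¹: P = S⁻¹TA⁻¹.
S has determinant -5; S⁻¹ = [[2, 1, 3], [11/5, 4/5, 16/5], [-4/5, -1/5, -4/5]].
det A = -2; the adjugate gives A⁻¹ = [[0, -1/2], [-1, 2]].
S⁻¹T = [[-12, -1], [10, 0], [-4, -3]].
P = (S⁻¹T)A⁻¹ = [[1, 4], [0, -5], [3, -4]].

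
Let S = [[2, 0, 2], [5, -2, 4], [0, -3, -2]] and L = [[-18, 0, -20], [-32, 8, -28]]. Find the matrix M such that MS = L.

M = [[6, -6, 4], [-6, -4, 0]]

Since S sits to the right of M, M = LS⁻¹.
S has determinant 2; S⁻¹ = [[8, -3, 2], [5, -2, 1], [-15/2, 3, -2]].
M = LS⁻¹ = [[-18, 0, -20], [-32, 8, -28]] · [[8, -3, 2], [5, -2, 1], [-15/2, 3, -2]] = [[6, -6, 4], [-6, -4, 0]].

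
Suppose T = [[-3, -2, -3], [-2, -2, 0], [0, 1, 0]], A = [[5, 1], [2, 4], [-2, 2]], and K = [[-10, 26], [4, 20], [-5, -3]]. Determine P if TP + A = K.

TP = K − A = [[-15, 25], [2, 16], [-3, -5]].
T is on the left of P, so left-multiply by T⁻¹: P = T⁻¹(K − A).
det T = 6; the adjugate gives T⁻¹ = [[0, -1/2, -1], [0, 0, 1], [-1/3, 1/2, 1/3]].
P = T⁻¹(K − A) = [[2, -3], [-3, -5], [5, -2]].

P = [[2, -3], [-3, -5], [5, -2]]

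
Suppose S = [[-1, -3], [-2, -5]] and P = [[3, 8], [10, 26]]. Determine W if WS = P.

W = [[-1, -1], [-2, -4]]

S is on the right of W, so right-multiply by S⁻¹: W = PS⁻¹.
det S = -1; the adjugate gives S⁻¹ = [[5, -3], [-2, 1]].
W = PS⁻¹ = [[3, 8], [10, 26]] · [[5, -3], [-2, 1]] = [[-1, -1], [-2, -4]].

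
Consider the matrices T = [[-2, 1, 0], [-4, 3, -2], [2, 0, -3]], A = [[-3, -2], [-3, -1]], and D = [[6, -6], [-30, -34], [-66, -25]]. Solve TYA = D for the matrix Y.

Y = [[-3, 5], [2, 0], [-3, -3]]

Y = T⁻¹DA⁻¹ (apply T⁻¹ on the left and A⁻¹ on the right).
det T = 2, so T⁻¹ = [[-9/2, 3/2, -1], [-8, 3, -2], [-3, 1, -1]].
det A = -3; the adjugate gives A⁻¹ = [[1/3, -2/3], [-1, 1]].
T⁻¹D = [[-6, 1], [-6, -4], [18, 9]].
Y = (T⁻¹D)A⁻¹ = [[-3, 5], [2, 0], [-3, -3]].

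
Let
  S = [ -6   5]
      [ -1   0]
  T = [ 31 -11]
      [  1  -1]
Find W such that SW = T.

Left-multiplying both sides by S⁻¹ gives W = S⁻¹T.
det S = 5; the adjugate gives S⁻¹ = [[0, -1], [1/5, -6/5]].
W = S⁻¹T = [[0, -1], [1/5, -6/5]] · [[31, -11], [1, -1]] = [[-1, 1], [5, -1]].

W = [[-1, 1], [5, -1]]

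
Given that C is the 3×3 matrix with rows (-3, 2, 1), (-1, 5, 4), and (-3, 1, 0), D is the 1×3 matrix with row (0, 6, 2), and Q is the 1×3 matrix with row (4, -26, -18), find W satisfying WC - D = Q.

W = [[0, -4, 0]]

WC = Q + D = [[4, -20, -16]].
C is on the right of W, so right-multiply by C⁻¹: W = (Q + D)C⁻¹.
C has determinant 2; C⁻¹ = [[-2, 1/2, 3/2], [-6, 3/2, 11/2], [7, -3/2, -13/2]].
W = (Q + D)C⁻¹ = [[0, -4, 0]].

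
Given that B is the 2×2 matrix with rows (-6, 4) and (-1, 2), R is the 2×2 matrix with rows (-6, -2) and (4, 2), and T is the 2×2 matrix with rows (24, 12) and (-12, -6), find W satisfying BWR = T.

W = B⁻¹TR⁻¹ (apply B⁻¹ on the left and R⁻¹ on the right).
B has determinant -8; B⁻¹ = [[-1/4, 1/2], [-1/8, 3/4]].
det R = -4; the adjugate gives R⁻¹ = [[-1/2, -1/2], [1, 3/2]].
B⁻¹T = [[-12, -6], [-12, -6]].
W = (B⁻¹T)R⁻¹ = [[0, -3], [0, -3]].

W = [[0, -3], [0, -3]]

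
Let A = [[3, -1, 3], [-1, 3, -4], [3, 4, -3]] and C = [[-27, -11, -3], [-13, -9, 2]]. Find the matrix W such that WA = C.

Right-multiplying both sides by A⁻¹ gives W = CA⁻¹.
det A = -3; the adjugate gives A⁻¹ = [[-7/3, -3, 5/3], [5, 6, -3], [13/3, 5, -8/3]].
W = CA⁻¹ = [[-27, -11, -3], [-13, -9, 2]] · [[-7/3, -3, 5/3], [5, 6, -3], [13/3, 5, -8/3]] = [[-5, 0, -4], [-6, -5, 0]].

W = [[-5, 0, -4], [-6, -5, 0]]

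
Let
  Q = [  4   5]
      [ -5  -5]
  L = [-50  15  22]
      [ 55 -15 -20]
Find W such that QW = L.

W = [[-5, 0, -2], [-6, 3, 6]]

Left-multiplying both sides by Q⁻¹ gives W = Q⁻¹L.
det Q = 5, so Q⁻¹ = [[-1, -1], [1, 4/5]].
W = Q⁻¹L = [[-1, -1], [1, 4/5]] · [[-50, 15, 22], [55, -15, -20]] = [[-5, 0, -2], [-6, 3, 6]].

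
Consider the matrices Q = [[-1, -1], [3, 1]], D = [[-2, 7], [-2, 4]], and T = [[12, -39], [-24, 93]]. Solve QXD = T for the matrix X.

X = [[5, -2], [0, 3]]

Left-multiply by Q⁻¹ and right-multiply by D⁻¹: X = Q⁻¹TD⁻¹.
Q has determinant 2; Q⁻¹ = [[1/2, 1/2], [-3/2, -1/2]].
det D = 6, so D⁻¹ = [[2/3, -7/6], [1/3, -1/3]].
Q⁻¹T = [[-6, 27], [-6, 12]].
X = (Q⁻¹T)D⁻¹ = [[5, -2], [0, 3]].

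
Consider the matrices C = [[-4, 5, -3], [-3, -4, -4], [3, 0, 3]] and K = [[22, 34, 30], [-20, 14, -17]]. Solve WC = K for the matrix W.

Right-multiplying both sides by C⁻¹ gives W = KC⁻¹.
det C = -3; the adjugate gives C⁻¹ = [[4, 5, 32/3], [1, 1, 7/3], [-4, -5, -31/3]].
W = KC⁻¹ = [[22, 34, 30], [-20, 14, -17]] · [[4, 5, 32/3], [1, 1, 7/3], [-4, -5, -31/3]] = [[2, -6, 4], [2, -1, -5]].

W = [[2, -6, 4], [2, -1, -5]]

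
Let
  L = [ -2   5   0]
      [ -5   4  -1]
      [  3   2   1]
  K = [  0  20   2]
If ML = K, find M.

M = [[2, 1, 3]]

Since L sits to the right of M, M = KL⁻¹.
det L = -2, so L⁻¹ = [[-3, 5/2, 5/2], [-1, 1, 1], [11, -19/2, -17/2]].
M = KL⁻¹ = [[0, 20, 2]] · [[-3, 5/2, 5/2], [-1, 1, 1], [11, -19/2, -17/2]] = [[2, 1, 3]].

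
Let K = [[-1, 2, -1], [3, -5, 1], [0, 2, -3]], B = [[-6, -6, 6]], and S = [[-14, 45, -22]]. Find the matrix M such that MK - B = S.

MK = S + B = [[-20, 39, -16]].
Right-multiplying both sides by K⁻¹ gives M = (S + B)K⁻¹.
det K = -1; the adjugate gives K⁻¹ = [[-13, -4, 3], [-9, -3, 2], [-6, -2, 1]].
M = (S + B)K⁻¹ = [[5, -5, 2]].

M = [[5, -5, 2]]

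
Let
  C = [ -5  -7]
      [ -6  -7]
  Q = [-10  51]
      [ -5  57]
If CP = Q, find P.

P = [[-5, -6], [5, -3]]

C is on the left of P, so left-multiply by C⁻¹: P = C⁻¹Q.
det C = -7, so C⁻¹ = [[1, -1], [-6/7, 5/7]].
P = C⁻¹Q = [[1, -1], [-6/7, 5/7]] · [[-10, 51], [-5, 57]] = [[-5, -6], [5, -3]].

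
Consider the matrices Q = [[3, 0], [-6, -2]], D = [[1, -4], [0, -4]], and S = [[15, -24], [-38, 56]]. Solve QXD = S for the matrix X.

X = [[5, -3], [4, -3]]

X = Q⁻¹SD⁻¹ (apply Q⁻¹ on the left and D⁻¹ on the right).
det Q = -6; the adjugate gives Q⁻¹ = [[1/3, 0], [-1, -1/2]].
det D = -4; the adjugate gives D⁻¹ = [[1, -1], [0, -1/4]].
Q⁻¹S = [[5, -8], [4, -4]].
X = (Q⁻¹S)D⁻¹ = [[5, -3], [4, -3]].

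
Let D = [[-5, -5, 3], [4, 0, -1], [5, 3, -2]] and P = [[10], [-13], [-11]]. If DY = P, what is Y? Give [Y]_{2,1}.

D is on the left of Y, so left-multiply by D⁻¹: Y = D⁻¹P.
det D = 6; the adjugate gives D⁻¹ = [[1/2, -1/6, 5/6], [1/2, -5/6, 7/6], [2, -5/3, 10/3]].
Y = D⁻¹P = [[1/2, -1/6, 5/6], [1/2, -5/6, 7/6], [2, -5/3, 10/3]] · [[10], [-13], [-11]] = [[-2], [3], [5]].

3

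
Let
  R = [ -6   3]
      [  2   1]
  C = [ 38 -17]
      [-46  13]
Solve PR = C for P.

R is on the right of P, so right-multiply by R⁻¹: P = CR⁻¹.
det R = -12; the adjugate gives R⁻¹ = [[-1/12, 1/4], [1/6, 1/2]].
P = CR⁻¹ = [[38, -17], [-46, 13]] · [[-1/12, 1/4], [1/6, 1/2]] = [[-6, 1], [6, -5]].

P = [[-6, 1], [6, -5]]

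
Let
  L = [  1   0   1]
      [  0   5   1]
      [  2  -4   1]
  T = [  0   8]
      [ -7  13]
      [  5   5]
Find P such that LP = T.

Since L multiplies P on the left, P = L⁻¹T.
det L = -1; the adjugate gives L⁻¹ = [[-9, 4, 5], [-2, 1, 1], [10, -4, -5]].
P = L⁻¹T = [[-9, 4, 5], [-2, 1, 1], [10, -4, -5]] · [[0, 8], [-7, 13], [5, 5]] = [[-3, 5], [-2, 2], [3, 3]].

P = [[-3, 5], [-2, 2], [3, 3]]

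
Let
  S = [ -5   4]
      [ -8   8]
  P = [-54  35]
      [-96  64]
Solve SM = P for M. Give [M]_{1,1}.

S is on the left of M, so left-multiply by S⁻¹: M = S⁻¹P.
S has determinant -8; S⁻¹ = [[-1, 1/2], [-1, 5/8]].
M = S⁻¹P = [[-1, 1/2], [-1, 5/8]] · [[-54, 35], [-96, 64]] = [[6, -3], [-6, 5]].

6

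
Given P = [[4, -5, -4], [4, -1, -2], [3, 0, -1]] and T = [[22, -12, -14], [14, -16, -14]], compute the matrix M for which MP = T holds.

M = [[2, 2, 2], [2, 6, -6]]

Right-multiplying both sides by P⁻¹ gives M = TP⁻¹.
P has determinant 2; P⁻¹ = [[1/2, -5/2, 3], [-1, 4, -4], [3/2, -15/2, 8]].
M = TP⁻¹ = [[22, -12, -14], [14, -16, -14]] · [[1/2, -5/2, 3], [-1, 4, -4], [3/2, -15/2, 8]] = [[2, 2, 2], [2, 6, -6]].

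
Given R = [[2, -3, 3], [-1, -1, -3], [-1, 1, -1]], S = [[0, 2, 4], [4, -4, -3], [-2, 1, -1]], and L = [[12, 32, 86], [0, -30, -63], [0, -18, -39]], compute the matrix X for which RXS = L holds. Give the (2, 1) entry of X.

Left-multiply by R⁻¹ and right-multiply by S⁻¹: X = R⁻¹LS⁻¹.
R has determinant -4; R⁻¹ = [[-1, 0, -3], [-1/2, -1/4, -3/4], [1/2, -1/4, 5/4]].
det S = 4, so S⁻¹ = [[7/4, 3/2, 5/2], [5/2, 2, 4], [-1, -1, -2]].
R⁻¹L = [[-12, 22, 31], [-6, 5, 2], [6, 1, 10]].
X = (R⁻¹L)S⁻¹ = [[3, -5, -4], [0, -1, 1], [3, 1, -1]].

0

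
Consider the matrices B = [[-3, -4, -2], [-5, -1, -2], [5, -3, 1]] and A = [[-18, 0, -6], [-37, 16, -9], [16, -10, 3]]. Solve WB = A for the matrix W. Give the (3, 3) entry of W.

B is on the right of W, so right-multiply by B⁻¹: W = AB⁻¹.
B has determinant 1; B⁻¹ = [[-7, 10, 6], [-5, 7, 4], [20, -29, -17]].
W = AB⁻¹ = [[-18, 0, -6], [-37, 16, -9], [16, -10, 3]] · [[-7, 10, 6], [-5, 7, 4], [20, -29, -17]] = [[6, -6, -6], [-1, 3, -5], [-2, 3, 5]].

5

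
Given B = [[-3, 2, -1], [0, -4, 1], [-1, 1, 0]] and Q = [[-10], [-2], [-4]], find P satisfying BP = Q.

Left-multiplying both sides by B⁻¹ gives P = B⁻¹Q.
B has determinant 5; B⁻¹ = [[-1/5, -1/5, -2/5], [-1/5, -1/5, 3/5], [-4/5, 1/5, 12/5]].
P = B⁻¹Q = [[-1/5, -1/5, -2/5], [-1/5, -1/5, 3/5], [-4/5, 1/5, 12/5]] · [[-10], [-2], [-4]] = [[4], [0], [-2]].

P = [[4], [0], [-2]]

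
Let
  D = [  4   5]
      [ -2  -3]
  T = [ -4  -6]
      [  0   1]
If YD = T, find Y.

Right-multiplying both sides by D⁻¹ gives Y = TD⁻¹.
det D = -2, so D⁻¹ = [[3/2, 5/2], [-1, -2]].
Y = TD⁻¹ = [[-4, -6], [0, 1]] · [[3/2, 5/2], [-1, -2]] = [[0, 2], [-1, -2]].

Y = [[0, 2], [-1, -2]]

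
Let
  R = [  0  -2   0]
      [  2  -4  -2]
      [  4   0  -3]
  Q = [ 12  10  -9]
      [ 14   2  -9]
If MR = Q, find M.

M = [[-5, 0, 3], [5, -3, 5]]

Right-multiplying both sides by R⁻¹ gives M = QR⁻¹.
det R = 4, so R⁻¹ = [[3, -3/2, 1], [-1/2, 0, 0], [4, -2, 1]].
M = QR⁻¹ = [[12, 10, -9], [14, 2, -9]] · [[3, -3/2, 1], [-1/2, 0, 0], [4, -2, 1]] = [[-5, 0, 3], [5, -3, 5]].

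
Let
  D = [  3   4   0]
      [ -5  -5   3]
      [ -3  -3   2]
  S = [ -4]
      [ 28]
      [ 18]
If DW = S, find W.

Since D multiplies W on the left, W = D⁻¹S.
det D = 1, so D⁻¹ = [[-1, -8, 12], [1, 6, -9], [0, -3, 5]].
W = D⁻¹S = [[-1, -8, 12], [1, 6, -9], [0, -3, 5]] · [[-4], [28], [18]] = [[-4], [2], [6]].

W = [[-4], [2], [6]]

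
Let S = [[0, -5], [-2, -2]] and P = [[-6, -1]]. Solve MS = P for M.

M = [[-1, 3]]

Right-multiplying both sides by S⁻¹ gives M = PS⁻¹.
det S = -10; the adjugate gives S⁻¹ = [[1/5, -1/2], [-1/5, 0]].
M = PS⁻¹ = [[-6, -1]] · [[1/5, -1/2], [-1/5, 0]] = [[-1, 3]].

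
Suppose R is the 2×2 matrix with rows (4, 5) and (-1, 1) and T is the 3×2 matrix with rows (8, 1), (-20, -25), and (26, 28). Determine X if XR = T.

Since R sits to the right of X, X = TR⁻¹.
det R = 9, so R⁻¹ = [[1/9, -5/9], [1/9, 4/9]].
X = TR⁻¹ = [[8, 1], [-20, -25], [26, 28]] · [[1/9, -5/9], [1/9, 4/9]] = [[1, -4], [-5, 0], [6, -2]].

X = [[1, -4], [-5, 0], [6, -2]]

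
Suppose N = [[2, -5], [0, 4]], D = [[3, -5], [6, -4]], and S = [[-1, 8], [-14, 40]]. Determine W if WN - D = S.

W = [[1, 2], [-4, 4]]

WN = S + D = [[2, 3], [-8, 36]].
Right-multiplying both sides by N⁻¹ gives W = (S + D)N⁻¹.
det N = 8, so N⁻¹ = [[1/2, 5/8], [0, 1/4]].
W = (S + D)N⁻¹ = [[1, 2], [-4, 4]].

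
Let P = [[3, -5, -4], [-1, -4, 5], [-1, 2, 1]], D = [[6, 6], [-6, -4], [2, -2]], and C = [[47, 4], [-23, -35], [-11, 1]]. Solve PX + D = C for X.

PX = C − D = [[41, -2], [-17, -31], [-13, 3]].
Since P multiplies X on the left, X = P⁻¹(C − D).
P has determinant 2; P⁻¹ = [[-7, -3/2, -41/2], [-2, -1/2, -11/2], [-3, -1/2, -17/2]].
X = P⁻¹(C − D) = [[5, -1], [-2, 3], [-4, -4]].

X = [[5, -1], [-2, 3], [-4, -4]]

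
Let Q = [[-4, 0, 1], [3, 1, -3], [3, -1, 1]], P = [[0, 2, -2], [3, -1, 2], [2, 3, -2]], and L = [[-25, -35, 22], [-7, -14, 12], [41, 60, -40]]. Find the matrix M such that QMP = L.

M = [[0, 0, 4], [2, 0, -5], [4, 1, 2]]

Left-multiply by Q⁻¹ and right-multiply by P⁻¹: M = Q⁻¹LP⁻¹.
det Q = 2; the adjugate gives Q⁻¹ = [[-1, -1/2, -1/2], [-6, -7/2, -9/2], [-3, -2, -2]].
det P = -2, so P⁻¹ = [[2, 1, -1], [-5, -2, 3], [-11/2, -2, 3]].
Q⁻¹L = [[8, 12, -8], [-10, -11, 6], [7, 13, -10]].
M = (Q⁻¹L)P⁻¹ = [[0, 0, 4], [2, 0, -5], [4, 1, 2]].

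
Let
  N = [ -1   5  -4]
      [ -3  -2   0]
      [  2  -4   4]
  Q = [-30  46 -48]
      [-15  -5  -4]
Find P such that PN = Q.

P = [[6, 4, -6], [-1, 4, -2]]

Since N sits to the right of P, P = QN⁻¹.
det N = 4; the adjugate gives N⁻¹ = [[-2, -1, -2], [3, 1, 3], [4, 3/2, 17/4]].
P = QN⁻¹ = [[-30, 46, -48], [-15, -5, -4]] · [[-2, -1, -2], [3, 1, 3], [4, 3/2, 17/4]] = [[6, 4, -6], [-1, 4, -2]].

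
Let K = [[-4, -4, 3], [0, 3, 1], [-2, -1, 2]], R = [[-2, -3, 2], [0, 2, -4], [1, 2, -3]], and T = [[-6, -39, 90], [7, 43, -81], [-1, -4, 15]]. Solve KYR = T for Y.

Y = [[3, 3, 3], [0, 3, 3], [1, 5, 0]]

Left-multiply by K⁻¹ and right-multiply by R⁻¹: Y = K⁻¹TR⁻¹.
K has determinant -2; K⁻¹ = [[-7/2, -5/2, 13/2], [1, 1, -2], [-3, -2, 6]].
R has determinant 4; R⁻¹ = [[1/2, -5/4, 2], [-1, 1, -2], [-1/2, 1/4, -1]].
K⁻¹T = [[-3, 3, -15], [3, 12, -21], [-2, 7, -18]].
Y = (K⁻¹T)R⁻¹ = [[3, 3, 3], [0, 3, 3], [1, 5, 0]].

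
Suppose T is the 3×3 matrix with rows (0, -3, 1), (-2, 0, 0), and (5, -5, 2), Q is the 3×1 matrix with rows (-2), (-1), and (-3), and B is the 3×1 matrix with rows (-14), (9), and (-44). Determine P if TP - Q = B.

P = [[-4], [5], [-1]]

TP = B + Q = [[-16], [8], [-47]].
Left-multiplying both sides by T⁻¹ gives P = T⁻¹(B + Q).
det T = -2, so T⁻¹ = [[0, -1/2, 0], [-2, 5/2, 1], [-5, 15/2, 3]].
P = T⁻¹(B + Q) = [[-4], [5], [-1]].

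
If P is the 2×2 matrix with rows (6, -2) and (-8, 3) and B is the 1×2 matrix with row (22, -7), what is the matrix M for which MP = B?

M = [[5, 1]]

P is on the right of M, so right-multiply by P⁻¹: M = BP⁻¹.
det P = 2; the adjugate gives P⁻¹ = [[3/2, 1], [4, 3]].
M = BP⁻¹ = [[22, -7]] · [[3/2, 1], [4, 3]] = [[5, 1]].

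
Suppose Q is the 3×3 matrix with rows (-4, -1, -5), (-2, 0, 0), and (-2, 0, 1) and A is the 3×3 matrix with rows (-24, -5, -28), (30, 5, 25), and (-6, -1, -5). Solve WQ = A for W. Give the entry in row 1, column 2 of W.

5

Q is on the right of W, so right-multiply by Q⁻¹: W = AQ⁻¹.
det Q = -2; the adjugate gives Q⁻¹ = [[0, -1/2, 0], [-1, 7, -5], [0, -1, 1]].
W = AQ⁻¹ = [[-24, -5, -28], [30, 5, 25], [-6, -1, -5]] · [[0, -1/2, 0], [-1, 7, -5], [0, -1, 1]] = [[5, 5, -3], [-5, -5, 0], [1, 1, 0]].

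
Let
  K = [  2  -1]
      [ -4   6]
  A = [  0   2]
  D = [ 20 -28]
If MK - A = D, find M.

M = [[2, -4]]

MK = D + A = [[20, -26]].
K is on the right of M, so right-multiply by K⁻¹: M = (D + A)K⁻¹.
K has determinant 8; K⁻¹ = [[3/4, 1/8], [1/2, 1/4]].
M = (D + A)K⁻¹ = [[2, -4]].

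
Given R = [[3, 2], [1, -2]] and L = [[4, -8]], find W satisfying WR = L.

W = [[0, 4]]

Since R sits to the right of W, W = LR⁻¹.
det R = -8; the adjugate gives R⁻¹ = [[1/4, 1/4], [1/8, -3/8]].
W = LR⁻¹ = [[4, -8]] · [[1/4, 1/4], [1/8, -3/8]] = [[0, 4]].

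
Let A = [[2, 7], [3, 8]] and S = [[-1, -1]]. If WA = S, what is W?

W = [[1, -1]]

A is on the right of W, so right-multiply by A⁻¹: W = SA⁻¹.
det A = -5, so A⁻¹ = [[-8/5, 7/5], [3/5, -2/5]].
W = SA⁻¹ = [[-1, -1]] · [[-8/5, 7/5], [3/5, -2/5]] = [[1, -1]].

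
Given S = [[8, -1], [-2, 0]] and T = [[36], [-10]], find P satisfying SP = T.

Left-multiplying both sides by S⁻¹ gives P = S⁻¹T.
det S = -2; the adjugate gives S⁻¹ = [[0, -1/2], [-1, -4]].
P = S⁻¹T = [[0, -1/2], [-1, -4]] · [[36], [-10]] = [[5], [4]].

P = [[5], [4]]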